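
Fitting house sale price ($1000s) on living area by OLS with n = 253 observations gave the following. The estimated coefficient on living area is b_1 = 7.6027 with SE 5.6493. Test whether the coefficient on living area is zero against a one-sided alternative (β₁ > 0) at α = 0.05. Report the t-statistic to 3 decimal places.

H₀: β₁ = 0 vs H₁: β₁ > 0.
t = (b_1 − β₁⁰)/SE = 7.6027 / 5.6493 = 1.346.
df = n − 2 = 253 − 2 = 251.
One-sided p ≈ 0.0898, which is ≥ 0.05, so fail to reject H₀.
The data do not give significant evidence that the true slope on living area is positive.

t = 1.346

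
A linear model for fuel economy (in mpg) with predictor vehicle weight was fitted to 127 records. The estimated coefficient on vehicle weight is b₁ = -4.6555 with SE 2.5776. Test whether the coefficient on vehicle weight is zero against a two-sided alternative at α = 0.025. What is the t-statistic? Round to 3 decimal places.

H₀: β₁ = 0 vs H₁: β₁ ≠ 0.
t = (b₁ − β₁⁰)/SE = -4.6555 / 2.5776 = -1.806.
df = n − 2 = 127 − 2 = 125.
Two-sided p ≈ 0.0733, which is ≥ 0.025, so fail to reject H₀.
The data do not give significant evidence of an association between vehicle weight and fuel economy.

t = -1.806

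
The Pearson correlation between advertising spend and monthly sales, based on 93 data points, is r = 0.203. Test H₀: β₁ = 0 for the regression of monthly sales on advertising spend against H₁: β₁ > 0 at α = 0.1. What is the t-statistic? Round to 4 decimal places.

t = r·√(n − 2)/√(1 − r²) = 0.203·√91/√0.958791 = 1.9777.
df = n − 2 = 91.
One-sided p ≈ 0.0255, which is < 0.1, so reject H₀.
There is evidence of a linear association between advertising spend and monthly sales.

t = 1.9777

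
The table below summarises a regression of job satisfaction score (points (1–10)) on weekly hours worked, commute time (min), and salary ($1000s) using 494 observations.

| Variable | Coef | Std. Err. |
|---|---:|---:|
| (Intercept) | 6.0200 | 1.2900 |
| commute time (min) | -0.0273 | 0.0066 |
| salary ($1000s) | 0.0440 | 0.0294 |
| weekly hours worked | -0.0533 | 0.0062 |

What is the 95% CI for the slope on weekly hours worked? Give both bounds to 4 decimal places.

(-0.0655, -0.0411)

Read off: b = -0.0533, SE = 0.0062 for weekly hours worked.
df = n − k − 1 = 494 − 3 − 1 = 490.
t* = t_{0.025, 490} = 1.964817.
Margin = t* × SE = 1.964817 × 0.0062 = 0.012182.
CI: -0.0533 ± 0.012182 → (-0.0655, -0.0411).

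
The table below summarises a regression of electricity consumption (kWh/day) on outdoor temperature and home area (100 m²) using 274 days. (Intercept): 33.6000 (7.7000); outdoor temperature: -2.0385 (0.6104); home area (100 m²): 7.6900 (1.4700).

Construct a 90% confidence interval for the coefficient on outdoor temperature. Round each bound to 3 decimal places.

Read off: b = -2.0385, SE = 0.6104 for outdoor temperature.
df = n − k − 1 = 274 − 2 − 1 = 271.
t* = t_{0.05, 271} = 1.650496.
Margin = t* × SE = 1.650496 × 0.6104 = 1.00746.
CI: -2.0385 ± 1.00746 → (-3.046, -1.031).

(-3.046, -1.031)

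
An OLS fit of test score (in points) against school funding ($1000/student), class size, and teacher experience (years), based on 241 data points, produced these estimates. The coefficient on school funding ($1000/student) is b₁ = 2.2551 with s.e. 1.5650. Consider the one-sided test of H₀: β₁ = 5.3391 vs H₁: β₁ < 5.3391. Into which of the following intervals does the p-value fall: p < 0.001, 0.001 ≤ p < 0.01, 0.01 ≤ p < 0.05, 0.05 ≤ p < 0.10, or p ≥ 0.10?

0.01 ≤ p < 0.05

t = (2.2551 − 5.3391) / 1.5650 = -1.971.
df = n − k − 1 = 241 − 3 − 1 = 237.
One-sided p = P(T_{237} < t) ≈ 0.0250.
So 0.01 ≤ p < 0.05.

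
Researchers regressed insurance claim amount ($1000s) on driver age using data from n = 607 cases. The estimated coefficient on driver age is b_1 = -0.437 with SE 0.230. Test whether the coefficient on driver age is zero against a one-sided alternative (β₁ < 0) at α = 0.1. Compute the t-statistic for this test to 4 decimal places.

t = -1.9000

H₀: β₁ = 0 vs H₁: β₁ < 0.
t = (b_1 − β₁⁰)/SE = -0.437 / 0.230 = -1.9000.
df = n − 2 = 607 − 2 = 605.
One-sided p ≈ 0.0290, which is < 0.1, so reject H₀.
There is evidence that the true slope on driver age is negative.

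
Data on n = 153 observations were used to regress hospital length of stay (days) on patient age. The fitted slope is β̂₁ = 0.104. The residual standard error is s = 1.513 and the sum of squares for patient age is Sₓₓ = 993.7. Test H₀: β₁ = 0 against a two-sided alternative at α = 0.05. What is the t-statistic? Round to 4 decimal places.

SE(β̂₁) = s/√Sₓₓ = 1.513/√993.7 = 0.0479967.
t = 0.104 / 0.0479967 = 2.1668.
df = n − 2 = 151.
Two-sided p ≈ 0.0318, which is < 0.05, so reject H₀.
There is evidence that patient age is associated with hospital length of stay.

t = 2.1668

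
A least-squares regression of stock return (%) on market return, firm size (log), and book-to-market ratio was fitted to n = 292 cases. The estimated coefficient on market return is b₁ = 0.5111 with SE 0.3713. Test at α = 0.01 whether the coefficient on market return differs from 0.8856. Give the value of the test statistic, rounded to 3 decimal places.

t = -1.009

H₀: β₁ = 0.8856 vs H₁: β₁ ≠ 0.8856.
t = (b₁ − β₁⁰)/SE = (0.5111 − 0.8856) / 0.3713 = -1.009.
df = n − k − 1 = 292 − 3 − 1 = 288.
Two-sided p ≈ 0.3140, which is ≥ 0.01, so fail to reject H₀.
The data are consistent with a true slope of 0.8856 % per unit of market return, holding the other predictors fixed.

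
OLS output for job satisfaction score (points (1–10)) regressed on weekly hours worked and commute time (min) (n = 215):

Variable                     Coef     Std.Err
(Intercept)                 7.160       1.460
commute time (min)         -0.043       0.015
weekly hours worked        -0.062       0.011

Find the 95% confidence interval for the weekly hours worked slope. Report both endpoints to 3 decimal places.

(-0.084, -0.040)

Read off: b = -0.062, SE = 0.011 for weekly hours worked.
df = n − k − 1 = 215 − 2 − 1 = 212.
t* = t_{0.025, 212} = 1.971217.
Margin = t* × SE = 1.971217 × 0.011 = 0.02168.
CI: -0.062 ± 0.02168 → (-0.084, -0.040).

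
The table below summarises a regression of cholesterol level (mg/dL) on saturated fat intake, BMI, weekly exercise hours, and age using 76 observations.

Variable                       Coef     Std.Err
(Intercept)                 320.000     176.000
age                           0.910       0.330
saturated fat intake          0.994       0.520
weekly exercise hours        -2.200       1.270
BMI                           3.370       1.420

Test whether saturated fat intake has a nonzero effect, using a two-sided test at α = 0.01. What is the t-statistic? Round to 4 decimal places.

Read off: b = 0.994, SE = 0.520 for saturated fat intake.
H₀: β₁ = 0 vs H₁: β₁ ≠ 0.
t = 0.994 / 0.520 = 1.9115.
df = n − k − 1 = 76 − 4 − 1 = 71.
Two-sided p ≈ 0.0600, which is ≥ 0.01, so fail to reject H₀.
The data do not give significant evidence of an association between saturated fat intake and cholesterol level, after adjusting for the other predictors.

t = 1.9115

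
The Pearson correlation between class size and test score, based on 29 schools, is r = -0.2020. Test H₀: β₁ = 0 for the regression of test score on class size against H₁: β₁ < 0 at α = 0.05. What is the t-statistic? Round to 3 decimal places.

t = r·√(n − 2)/√(1 − r²) = -0.2020·√27/√0.959196 = -1.072.
df = n − 2 = 27.
One-sided p ≈ 0.1467, which is ≥ 0.05, so fail to reject H₀.
The data do not give significant evidence of a linear association between class size and test score.

t = -1.072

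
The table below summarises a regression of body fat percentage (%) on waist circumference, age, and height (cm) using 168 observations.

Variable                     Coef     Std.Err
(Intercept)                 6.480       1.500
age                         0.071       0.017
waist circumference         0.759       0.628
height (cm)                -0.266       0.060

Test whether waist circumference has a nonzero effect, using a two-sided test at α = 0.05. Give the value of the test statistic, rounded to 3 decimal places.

Read off: b = 0.759, SE = 0.628 for waist circumference.
H₀: β₁ = 0 vs H₁: β₁ ≠ 0.
t = 0.759 / 0.628 = 1.209.
df = n − k − 1 = 168 − 3 − 1 = 164.
Two-sided p ≈ 0.2286, which is ≥ 0.05, so fail to reject H₀.
The data do not give significant evidence of an association between waist circumference and body fat percentage, after adjusting for the other predictors.

t = 1.209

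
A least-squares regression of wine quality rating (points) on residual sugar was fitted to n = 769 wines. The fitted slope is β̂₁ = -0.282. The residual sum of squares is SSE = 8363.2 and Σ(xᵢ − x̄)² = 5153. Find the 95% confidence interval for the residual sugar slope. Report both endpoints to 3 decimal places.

MSE = SSE/(n − 2) = 8363.2/767 = 10.9038.
SE(β̂₁) = √(MSE/Sₓₓ) = √(10.9038/5153) = 0.0460001.
df = n − 2 = 767.
t* = t_{0.025, 767} = 1.963062.
Margin = t* × SE = 1.963062 × 0.0460001 = 0.09030.
CI: -0.282 ± 0.09030 → (-0.372, -0.192).
With 95% confidence, each one-unit increase in residual sugar is associated with a change of between -0.372 and -0.192 points in wine quality rating.

(-0.372, -0.192)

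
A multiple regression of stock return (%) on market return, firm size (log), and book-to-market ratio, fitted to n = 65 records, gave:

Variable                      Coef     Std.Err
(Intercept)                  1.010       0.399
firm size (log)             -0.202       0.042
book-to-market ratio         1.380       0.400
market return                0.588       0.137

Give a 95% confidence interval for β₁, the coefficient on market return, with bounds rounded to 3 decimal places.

(0.314, 0.862)

Read off: b = 0.588, SE = 0.137 for market return.
df = n − k − 1 = 65 − 3 − 1 = 61.
t* = t_{0.025, 61} = 1.999624.
Margin = t* × SE = 1.999624 × 0.137 = 0.27395.
CI: 0.588 ± 0.27395 → (0.314, 0.862).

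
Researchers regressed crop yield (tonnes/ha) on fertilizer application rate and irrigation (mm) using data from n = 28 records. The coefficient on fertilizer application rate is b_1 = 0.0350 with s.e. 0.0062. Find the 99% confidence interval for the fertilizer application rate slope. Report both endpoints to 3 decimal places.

(0.018, 0.052)

df = n − k − 1 = 28 − 2 − 1 = 25.
t* = t_{0.005, 25} = 2.787436.
Margin = t* × SE = 2.787436 × 0.0062 = 0.01728.
CI: 0.0350 ± 0.01728 → (0.018, 0.052).
With 99% confidence, each one-unit increase in fertilizer application rate is associated with a change of between 0.018 and 0.052 tonnes/ha in crop yield, holding the other predictors fixed.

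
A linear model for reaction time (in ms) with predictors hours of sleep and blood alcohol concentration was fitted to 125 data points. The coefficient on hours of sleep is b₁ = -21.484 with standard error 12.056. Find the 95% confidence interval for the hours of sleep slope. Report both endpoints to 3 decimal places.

(-45.350, 2.382)

df = n − k − 1 = 125 − 2 − 1 = 122.
t* = t_{0.025, 122} = 1.9796.
Margin = t* × SE = 1.9796 × 12.056 = 23.86606.
CI: -21.484 ± 23.86606 → (-45.350, 2.382).
With 95% confidence, each one-unit increase in hours of sleep is associated with a change of between -45.350 and 2.382 ms in reaction time, holding the other predictors fixed.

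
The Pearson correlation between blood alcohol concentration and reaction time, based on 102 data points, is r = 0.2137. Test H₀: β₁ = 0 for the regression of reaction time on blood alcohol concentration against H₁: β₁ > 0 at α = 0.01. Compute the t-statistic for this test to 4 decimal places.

t = r·√(n − 2)/√(1 − r²) = 0.2137·√100/√0.954332 = 2.1875.
df = n − 2 = 100.
One-sided p ≈ 0.0155, which is ≥ 0.01, so fail to reject H₀.
The data do not give significant evidence of a linear association between blood alcohol concentration and reaction time.

t = 2.1875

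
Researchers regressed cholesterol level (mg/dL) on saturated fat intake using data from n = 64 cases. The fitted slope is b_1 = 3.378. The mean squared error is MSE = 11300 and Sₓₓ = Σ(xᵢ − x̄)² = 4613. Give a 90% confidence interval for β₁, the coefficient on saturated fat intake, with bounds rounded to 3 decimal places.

SE(b_1) = √(MSE/Sₓₓ) = √(11300/4613) = 1.56512.
df = n − 2 = 62.
t* = t_{0.05, 62} = 1.669804.
Margin = t* × SE = 1.669804 × 1.56512 = 2.61344.
CI: 3.378 ± 2.61344 → (0.765, 5.991).
With 90% confidence, each one-unit increase in saturated fat intake is associated with a change of between 0.765 and 5.991 mg/dL in cholesterol level.

(0.765, 5.991)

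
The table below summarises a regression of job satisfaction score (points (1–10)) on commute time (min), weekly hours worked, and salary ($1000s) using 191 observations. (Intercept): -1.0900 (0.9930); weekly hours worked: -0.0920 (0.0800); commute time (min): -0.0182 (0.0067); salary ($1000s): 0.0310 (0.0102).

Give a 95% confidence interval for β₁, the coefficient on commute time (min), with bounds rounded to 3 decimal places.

(-0.031, -0.005)

Read off: b = -0.0182, SE = 0.0067 for commute time (min).
df = n − k − 1 = 191 − 3 − 1 = 187.
t* = t_{0.025, 187} = 1.972731.
Margin = t* × SE = 1.972731 × 0.0067 = 0.01322.
CI: -0.0182 ± 0.01322 → (-0.031, -0.005).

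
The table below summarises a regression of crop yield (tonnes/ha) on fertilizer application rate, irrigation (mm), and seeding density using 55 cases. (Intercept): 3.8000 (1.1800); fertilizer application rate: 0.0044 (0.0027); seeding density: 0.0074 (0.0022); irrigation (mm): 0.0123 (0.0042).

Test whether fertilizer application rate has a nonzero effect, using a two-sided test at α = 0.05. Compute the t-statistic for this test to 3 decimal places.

t = 1.630

Read off: b = 0.0044, SE = 0.0027 for fertilizer application rate.
H₀: β₁ = 0 vs H₁: β₁ ≠ 0.
t = 0.0044 / 0.0027 = 1.630.
df = n − k − 1 = 55 − 3 − 1 = 51.
Two-sided p ≈ 0.1093, which is ≥ 0.05, so fail to reject H₀.
The data do not give significant evidence of an association between fertilizer application rate and crop yield, after adjusting for the other predictors.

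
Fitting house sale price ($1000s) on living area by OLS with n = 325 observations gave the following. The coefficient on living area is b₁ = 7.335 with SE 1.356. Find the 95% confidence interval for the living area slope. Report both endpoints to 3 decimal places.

df = n − 2 = 325 − 2 = 323.
t* = t_{0.025, 323} = 1.967336.
Margin = t* × SE = 1.967336 × 1.356 = 2.66771.
CI: 7.335 ± 2.66771 → (4.667, 10.003).
With 95% confidence, each one-unit increase in living area is associated with a change of between 4.667 and 10.003 $1000s in house sale price.

(4.667, 10.003)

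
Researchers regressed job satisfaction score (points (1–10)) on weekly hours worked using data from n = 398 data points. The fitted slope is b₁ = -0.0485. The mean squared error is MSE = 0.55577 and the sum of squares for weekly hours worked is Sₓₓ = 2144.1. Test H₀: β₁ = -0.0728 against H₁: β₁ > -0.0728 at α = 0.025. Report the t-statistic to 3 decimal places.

SE(b₁) = √(MSE/Sₓₓ) = √(0.55577/2144.1) = 0.0161.
t = (-0.0485 − (-0.0728)) / 0.0161 = 1.509.
df = n − 2 = 396.
One-sided p ≈ 0.0660, which is ≥ 0.025, so fail to reject H₀.
The data do not give significant evidence that the true slope on weekly hours worked exceeds -0.0728 points (1–10) per unit.

t = 1.509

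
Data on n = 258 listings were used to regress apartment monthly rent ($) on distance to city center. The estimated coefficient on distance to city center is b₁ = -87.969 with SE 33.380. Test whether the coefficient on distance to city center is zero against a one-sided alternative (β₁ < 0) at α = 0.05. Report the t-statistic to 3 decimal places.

t = -2.635

H₀: β₁ = 0 vs H₁: β₁ < 0.
t = (b₁ − β₁⁰)/SE = -87.969 / 33.380 = -2.635.
df = n − 2 = 258 − 2 = 256.
One-sided p ≈ 0.0045, which is < 0.05, so reject H₀.
There is evidence that the true slope on distance to city center is negative.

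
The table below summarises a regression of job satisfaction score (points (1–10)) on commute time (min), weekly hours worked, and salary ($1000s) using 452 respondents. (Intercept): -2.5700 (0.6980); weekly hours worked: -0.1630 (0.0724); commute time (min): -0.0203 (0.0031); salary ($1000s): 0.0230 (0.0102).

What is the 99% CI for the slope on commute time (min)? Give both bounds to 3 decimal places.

(-0.028, -0.012)

Read off: b = -0.0203, SE = 0.0031 for commute time (min).
df = n − k − 1 = 452 − 3 − 1 = 448.
t* = t_{0.005, 448} = 2.586848.
Margin = t* × SE = 2.586848 × 0.0031 = 0.00802.
CI: -0.0203 ± 0.00802 → (-0.028, -0.012).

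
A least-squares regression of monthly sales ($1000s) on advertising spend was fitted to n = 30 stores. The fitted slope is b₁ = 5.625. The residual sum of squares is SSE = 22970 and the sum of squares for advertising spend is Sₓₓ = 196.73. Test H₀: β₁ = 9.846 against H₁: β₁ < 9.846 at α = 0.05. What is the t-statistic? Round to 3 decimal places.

MSE = SSE/(n − 2) = 22970/28 = 820.357.
SE(b₁) = √(MSE/Sₓₓ) = √(820.357/196.73) = 2.04205.
t = (5.625 − 9.846) / 2.04205 = -2.067.
df = n − 2 = 28.
One-sided p ≈ 0.0240, which is < 0.05, so reject H₀.
There is evidence that the true slope on advertising spend is below 9.846 $1000s per unit.

t = -2.067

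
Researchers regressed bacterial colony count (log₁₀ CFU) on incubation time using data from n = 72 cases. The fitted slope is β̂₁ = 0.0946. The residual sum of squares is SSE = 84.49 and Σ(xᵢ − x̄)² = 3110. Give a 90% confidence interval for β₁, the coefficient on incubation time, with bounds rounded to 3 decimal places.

(0.062, 0.127)

MSE = SSE/(n − 2) = 84.49/70 = 1.207.
SE(β̂₁) = √(MSE/Sₓₓ) = √(1.207/3110) = 0.0197003.
df = n − 2 = 70.
t* = t_{0.05, 70} = 1.666914.
Margin = t* × SE = 1.666914 × 0.0197003 = 0.03284.
CI: 0.0946 ± 0.03284 → (0.062, 0.127).
With 90% confidence, each one-unit increase in incubation time is associated with a change of between 0.062 and 0.127 log₁₀ CFU in bacterial colony count.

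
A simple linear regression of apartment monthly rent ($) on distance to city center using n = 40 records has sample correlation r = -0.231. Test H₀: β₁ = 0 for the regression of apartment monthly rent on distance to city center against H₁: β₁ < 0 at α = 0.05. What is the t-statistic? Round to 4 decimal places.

t = -1.4636

t = r·√(n − 2)/√(1 − r²) = -0.231·√38/√0.946639 = -1.4636.
df = n − 2 = 38.
One-sided p ≈ 0.0758, which is ≥ 0.05, so fail to reject H₀.
The data do not give significant evidence of a linear association between distance to city center and apartment monthly rent.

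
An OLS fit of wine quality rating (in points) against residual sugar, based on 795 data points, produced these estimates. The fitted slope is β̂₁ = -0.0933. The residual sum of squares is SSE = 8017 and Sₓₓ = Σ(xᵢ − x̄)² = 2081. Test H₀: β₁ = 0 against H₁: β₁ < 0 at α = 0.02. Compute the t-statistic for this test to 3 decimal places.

MSE = SSE/(n − 2) = 8017/793 = 10.1097.
SE(β̂₁) = √(MSE/Sₓₓ) = √(10.1097/2081) = 0.0697001.
t = -0.0933 / 0.0697001 = -1.339.
df = n − 2 = 793.
One-sided p ≈ 0.0905, which is ≥ 0.02, so fail to reject H₀.
The data do not give significant evidence that the true slope on residual sugar is negative.

t = -1.339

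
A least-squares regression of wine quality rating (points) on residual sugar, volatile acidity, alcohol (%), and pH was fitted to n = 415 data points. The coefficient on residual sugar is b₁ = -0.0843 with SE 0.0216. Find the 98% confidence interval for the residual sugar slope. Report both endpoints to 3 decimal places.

df = n − k − 1 = 415 − 4 − 1 = 410.
t* = t_{0.01, 410} = 2.335477.
Margin = t* × SE = 2.335477 × 0.0216 = 0.05045.
CI: -0.0843 ± 0.05045 → (-0.135, -0.034).
With 98% confidence, each one-unit increase in residual sugar is associated with a change of between -0.135 and -0.034 points in wine quality rating, holding the other predictors fixed.

(-0.135, -0.034)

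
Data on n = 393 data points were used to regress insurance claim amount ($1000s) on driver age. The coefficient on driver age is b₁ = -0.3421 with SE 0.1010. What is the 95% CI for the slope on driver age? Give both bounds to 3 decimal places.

(-0.541, -0.144)

df = n − 2 = 393 − 2 = 391.
t* = t_{0.025, 391} = 1.96605.
Margin = t* × SE = 1.96605 × 0.1010 = 0.19857.
CI: -0.3421 ± 0.19857 → (-0.541, -0.144).
With 95% confidence, each one-unit increase in driver age is associated with a change of between -0.541 and -0.144 $1000s in insurance claim amount.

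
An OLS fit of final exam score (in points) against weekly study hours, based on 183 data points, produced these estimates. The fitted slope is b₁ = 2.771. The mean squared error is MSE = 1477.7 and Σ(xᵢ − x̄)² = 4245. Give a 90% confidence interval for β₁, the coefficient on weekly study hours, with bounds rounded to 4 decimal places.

(1.7955, 3.7465)

SE(b₁) = √(MSE/Sₓₓ) = √(1477.7/4245) = 0.590003.
df = n − 2 = 181.
t* = t_{0.05, 181} = 1.653316.
Margin = t* × SE = 1.653316 × 0.590003 = 0.975461.
CI: 2.771 ± 0.975461 → (1.7955, 3.7465).
With 90% confidence, each one-unit increase in weekly study hours is associated with a change of between 1.7955 and 3.7465 points in final exam score.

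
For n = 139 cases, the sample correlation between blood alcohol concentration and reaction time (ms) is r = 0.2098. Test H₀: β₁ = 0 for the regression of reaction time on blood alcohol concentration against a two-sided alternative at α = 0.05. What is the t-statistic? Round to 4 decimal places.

t = 2.5115

t = r·√(n − 2)/√(1 − r²) = 0.2098·√137/√0.955984 = 2.5115.
df = n − 2 = 137.
Two-sided p ≈ 0.0132, which is < 0.05, so reject H₀.
There is evidence of a linear association between blood alcohol concentration and reaction time.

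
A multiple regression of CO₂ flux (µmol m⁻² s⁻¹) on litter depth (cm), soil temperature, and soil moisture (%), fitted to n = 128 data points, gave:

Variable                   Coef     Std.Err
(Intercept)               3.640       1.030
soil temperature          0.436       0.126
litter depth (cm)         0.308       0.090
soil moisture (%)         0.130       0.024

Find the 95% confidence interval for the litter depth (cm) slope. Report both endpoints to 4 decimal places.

Read off: b = 0.308, SE = 0.090 for litter depth (cm).
df = n − k − 1 = 128 − 3 − 1 = 124.
t* = t_{0.025, 124} = 1.97928.
Margin = t* × SE = 1.97928 × 0.090 = 0.178135.
CI: 0.308 ± 0.178135 → (0.1299, 0.4861).

(0.1299, 0.4861)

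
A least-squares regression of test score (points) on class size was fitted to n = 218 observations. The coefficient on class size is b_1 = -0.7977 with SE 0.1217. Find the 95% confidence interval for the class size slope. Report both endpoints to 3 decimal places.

df = n − 2 = 218 − 2 = 216.
t* = t_{0.025, 216} = 1.971007.
Margin = t* × SE = 1.971007 × 0.1217 = 0.23987.
CI: -0.7977 ± 0.23987 → (-1.038, -0.558).
With 95% confidence, each one-unit increase in class size is associated with a change of between -1.038 and -0.558 points in test score.

(-1.038, -0.558)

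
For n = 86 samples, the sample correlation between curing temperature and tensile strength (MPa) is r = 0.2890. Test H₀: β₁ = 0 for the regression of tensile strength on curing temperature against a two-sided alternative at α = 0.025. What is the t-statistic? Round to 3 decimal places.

t = 2.767

t = r·√(n − 2)/√(1 − r²) = 0.2890·√84/√0.916479 = 2.767.
df = n − 2 = 84.
Two-sided p ≈ 0.0070, which is < 0.025, so reject H₀.
There is evidence of a linear association between curing temperature and tensile strength.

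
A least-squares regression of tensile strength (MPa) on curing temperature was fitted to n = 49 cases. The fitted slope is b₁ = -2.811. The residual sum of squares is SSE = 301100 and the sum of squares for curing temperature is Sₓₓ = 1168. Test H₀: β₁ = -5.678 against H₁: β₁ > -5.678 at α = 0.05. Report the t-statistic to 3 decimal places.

MSE = SSE/(n − 2) = 301100/47 = 6406.38.
SE(b₁) = √(MSE/Sₓₓ) = √(6406.38/1168) = 2.34199.
t = (-2.811 − (-5.678)) / 2.34199 = 1.224.
df = n − 2 = 47.
One-sided p ≈ 0.1135, which is ≥ 0.05, so fail to reject H₀.
The data do not give significant evidence that the true slope on curing temperature exceeds -5.678 MPa per unit.

t = 1.224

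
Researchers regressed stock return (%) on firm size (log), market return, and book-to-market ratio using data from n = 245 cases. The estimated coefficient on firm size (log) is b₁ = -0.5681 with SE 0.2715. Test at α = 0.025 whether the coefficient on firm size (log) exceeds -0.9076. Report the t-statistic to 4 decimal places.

H₀: β₁ = -0.9076 vs H₁: β₁ > -0.9076.
t = (b₁ − β₁⁰)/SE = (-0.5681 − (-0.9076)) / 0.2715 = 1.2505.
df = n − k − 1 = 245 − 3 − 1 = 241.
One-sided p ≈ 0.1062, which is ≥ 0.025, so fail to reject H₀.
The data do not give significant evidence that the true slope on firm size (log) exceeds -0.9076 % per unit, holding the other predictors fixed.

t = 1.2505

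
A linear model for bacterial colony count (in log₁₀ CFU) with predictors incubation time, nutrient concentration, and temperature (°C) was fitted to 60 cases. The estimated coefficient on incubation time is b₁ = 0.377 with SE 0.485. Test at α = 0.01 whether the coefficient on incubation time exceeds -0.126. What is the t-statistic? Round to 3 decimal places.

H₀: β₁ = -0.126 vs H₁: β₁ > -0.126.
t = (b₁ − β₁⁰)/SE = (0.377 − (-0.126)) / 0.485 = 1.037.
df = n − k − 1 = 60 − 3 − 1 = 56.
One-sided p ≈ 0.1521, which is ≥ 0.01, so fail to reject H₀.
The data do not give significant evidence that the true slope on incubation time exceeds -0.126 log₁₀ CFU per unit, holding the other predictors fixed.

t = 1.037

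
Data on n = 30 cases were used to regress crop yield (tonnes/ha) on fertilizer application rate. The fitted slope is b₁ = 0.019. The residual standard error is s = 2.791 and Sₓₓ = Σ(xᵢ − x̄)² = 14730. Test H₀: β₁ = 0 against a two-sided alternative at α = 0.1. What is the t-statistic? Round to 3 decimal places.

SE(b₁) = s/√Sₓₓ = 2.791/√14730 = 0.0229963.
t = 0.019 / 0.0229963 = 0.826.
df = n − 2 = 28.
Two-sided p ≈ 0.4157, which is ≥ 0.1, so fail to reject H₀.
The data do not give significant evidence of an association between fertilizer application rate and crop yield.

t = 0.826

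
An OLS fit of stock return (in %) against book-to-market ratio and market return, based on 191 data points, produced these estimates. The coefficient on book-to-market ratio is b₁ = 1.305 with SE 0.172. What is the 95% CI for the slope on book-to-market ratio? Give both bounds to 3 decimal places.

df = n − k − 1 = 191 − 2 − 1 = 188.
t* = t_{0.025, 188} = 1.972663.
Margin = t* × SE = 1.972663 × 0.172 = 0.33930.
CI: 1.305 ± 0.33930 → (0.966, 1.644).
With 95% confidence, each one-unit increase in book-to-market ratio is associated with a change of between 0.966 and 1.644 % in stock return, holding the other predictors fixed.

(0.966, 1.644)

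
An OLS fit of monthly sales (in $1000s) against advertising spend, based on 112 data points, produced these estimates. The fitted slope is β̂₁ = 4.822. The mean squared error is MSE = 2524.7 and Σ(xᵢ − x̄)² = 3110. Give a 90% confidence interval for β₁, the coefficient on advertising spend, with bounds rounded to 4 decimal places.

SE(β̂₁) = √(MSE/Sₓₓ) = √(2524.7/3110) = 0.901.
df = n − 2 = 110.
t* = t_{0.05, 110} = 1.658824.
Margin = t* × SE = 1.658824 × 0.901 = 1.494600.
CI: 4.822 ± 1.494600 → (3.3274, 6.3166).
With 90% confidence, each one-unit increase in advertising spend is associated with a change of between 3.3274 and 6.3166 $1000s in monthly sales.

(3.3274, 6.3166)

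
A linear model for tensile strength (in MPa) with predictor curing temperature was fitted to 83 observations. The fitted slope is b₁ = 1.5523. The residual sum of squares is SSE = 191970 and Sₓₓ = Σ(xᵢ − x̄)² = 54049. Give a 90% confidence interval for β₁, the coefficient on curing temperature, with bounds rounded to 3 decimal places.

(1.204, 1.901)

MSE = SSE/(n − 2) = 191970/81 = 2370.
SE(b₁) = √(MSE/Sₓₓ) = √(2370/54049) = 0.209402.
df = n − 2 = 81.
t* = t_{0.05, 81} = 1.663884.
Margin = t* × SE = 1.663884 × 0.209402 = 0.34842.
CI: 1.5523 ± 0.34842 → (1.204, 1.901).
With 90% confidence, each one-unit increase in curing temperature is associated with a change of between 1.204 and 1.901 MPa in tensile strength.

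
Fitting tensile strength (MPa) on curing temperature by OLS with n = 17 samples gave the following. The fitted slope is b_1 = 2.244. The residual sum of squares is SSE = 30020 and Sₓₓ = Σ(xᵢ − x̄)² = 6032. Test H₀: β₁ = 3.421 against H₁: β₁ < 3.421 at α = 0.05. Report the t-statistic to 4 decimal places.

MSE = SSE/(n − 2) = 30020/15 = 2001.33.
SE(b_1) = √(MSE/Sₓₓ) = √(2001.33/6032) = 0.576009.
t = (2.244 − 3.421) / 0.576009 = -2.0434.
df = n − 2 = 15.
One-sided p ≈ 0.0295, which is < 0.05, so reject H₀.
There is evidence that the true slope on curing temperature is below 3.421 MPa per unit.

t = -2.0434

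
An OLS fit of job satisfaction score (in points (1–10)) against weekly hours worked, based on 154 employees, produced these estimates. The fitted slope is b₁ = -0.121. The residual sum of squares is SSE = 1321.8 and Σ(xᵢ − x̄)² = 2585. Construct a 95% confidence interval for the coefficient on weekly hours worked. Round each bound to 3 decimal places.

MSE = SSE/(n − 2) = 1321.8/152 = 8.69605.
SE(b₁) = √(MSE/Sₓₓ) = √(8.69605/2585) = 0.0580004.
df = n − 2 = 152.
t* = t_{0.025, 152} = 1.975694.
Margin = t* × SE = 1.975694 × 0.0580004 = 0.11459.
CI: -0.121 ± 0.11459 → (-0.236, -0.006).
With 95% confidence, each one-unit increase in weekly hours worked is associated with a change of between -0.236 and -0.006 points (1–10) in job satisfaction score.

(-0.236, -0.006)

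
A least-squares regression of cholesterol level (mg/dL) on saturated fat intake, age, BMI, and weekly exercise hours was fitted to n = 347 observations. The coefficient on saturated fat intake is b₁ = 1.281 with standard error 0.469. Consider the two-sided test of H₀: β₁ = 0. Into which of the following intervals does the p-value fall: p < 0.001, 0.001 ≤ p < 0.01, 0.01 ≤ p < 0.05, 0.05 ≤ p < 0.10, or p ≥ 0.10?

t = 1.281 / 0.469 = 2.731.
df = n − k − 1 = 347 − 4 − 1 = 342.
Two-sided p = 2·P(T_{342} > |t|) ≈ 0.0066.
So 0.001 ≤ p < 0.01.

0.001 ≤ p < 0.01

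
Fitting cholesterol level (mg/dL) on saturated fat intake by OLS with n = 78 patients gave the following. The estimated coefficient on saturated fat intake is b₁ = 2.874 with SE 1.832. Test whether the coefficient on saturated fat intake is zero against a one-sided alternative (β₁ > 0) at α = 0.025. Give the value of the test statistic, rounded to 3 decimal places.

H₀: β₁ = 0 vs H₁: β₁ > 0.
t = (b₁ − β₁⁰)/SE = 2.874 / 1.832 = 1.569.
df = n − 2 = 78 − 2 = 76.
One-sided p ≈ 0.0604, which is ≥ 0.025, so fail to reject H₀.
The data do not give significant evidence that the true slope on saturated fat intake is positive.

t = 1.569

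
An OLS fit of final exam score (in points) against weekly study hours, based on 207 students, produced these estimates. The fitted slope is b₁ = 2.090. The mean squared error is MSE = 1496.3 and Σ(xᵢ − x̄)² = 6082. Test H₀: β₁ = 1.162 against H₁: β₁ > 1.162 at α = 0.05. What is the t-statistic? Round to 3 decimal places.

SE(b₁) = √(MSE/Sₓₓ) = √(1496.3/6082) = 0.496005.
t = (2.090 − 1.162) / 0.496005 = 1.871.
df = n − 2 = 205.
One-sided p ≈ 0.0314, which is < 0.05, so reject H₀.
There is evidence that the true slope on weekly study hours exceeds 1.162 points per unit.

t = 1.871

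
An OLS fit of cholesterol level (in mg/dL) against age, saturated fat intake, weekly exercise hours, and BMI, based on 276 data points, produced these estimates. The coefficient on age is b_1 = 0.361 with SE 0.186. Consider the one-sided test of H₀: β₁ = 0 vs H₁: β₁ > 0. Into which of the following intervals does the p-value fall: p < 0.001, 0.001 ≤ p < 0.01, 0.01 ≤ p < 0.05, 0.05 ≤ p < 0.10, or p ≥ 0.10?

t = 0.361 / 0.186 = 1.941.
df = n − k − 1 = 276 − 4 − 1 = 271.
One-sided p = P(T_{271} > t) ≈ 0.0267.
So 0.01 ≤ p < 0.05.

0.01 ≤ p < 0.05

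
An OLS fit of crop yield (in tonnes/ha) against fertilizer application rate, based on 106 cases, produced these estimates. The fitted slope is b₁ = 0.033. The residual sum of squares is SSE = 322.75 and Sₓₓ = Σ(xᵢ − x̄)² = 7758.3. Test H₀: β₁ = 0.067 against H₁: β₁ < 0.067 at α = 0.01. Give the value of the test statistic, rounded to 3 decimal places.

t = -1.700

MSE = SSE/(n − 2) = 322.75/104 = 3.10337.
SE(b₁) = √(MSE/Sₓₓ) = √(3.10337/7758.3) = 0.0200001.
t = (0.033 − 0.067) / 0.0200001 = -1.700.
df = n − 2 = 104.
One-sided p ≈ 0.0461, which is ≥ 0.01, so fail to reject H₀.
The data do not give significant evidence that the true slope on fertilizer application rate is below 0.067 tonnes/ha per unit.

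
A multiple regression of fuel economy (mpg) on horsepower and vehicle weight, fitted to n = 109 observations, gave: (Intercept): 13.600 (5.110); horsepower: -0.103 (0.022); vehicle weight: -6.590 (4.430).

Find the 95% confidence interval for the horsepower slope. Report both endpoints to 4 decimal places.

(-0.1466, -0.0594)

Read off: b = -0.103, SE = 0.022 for horsepower.
df = n − k − 1 = 109 − 2 − 1 = 106.
t* = t_{0.025, 106} = 1.982597.
Margin = t* × SE = 1.982597 × 0.022 = 0.043617.
CI: -0.103 ± 0.043617 → (-0.1466, -0.0594).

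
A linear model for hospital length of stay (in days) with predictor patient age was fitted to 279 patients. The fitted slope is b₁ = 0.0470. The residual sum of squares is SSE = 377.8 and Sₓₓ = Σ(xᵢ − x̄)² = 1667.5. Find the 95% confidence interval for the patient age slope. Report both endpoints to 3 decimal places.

MSE = SSE/(n − 2) = 377.8/277 = 1.3639.
SE(b₁) = √(MSE/Sₓₓ) = √(1.3639/1667.5) = 0.0285995.
df = n − 2 = 277.
t* = t_{0.025, 277} = 1.968565.
Margin = t* × SE = 1.968565 × 0.0285995 = 0.05630.
CI: 0.0470 ± 0.05630 → (-0.009, 0.103).
With 95% confidence, each one-unit increase in patient age is associated with a change of between -0.009 and 0.103 days in hospital length of stay.

(-0.009, 0.103)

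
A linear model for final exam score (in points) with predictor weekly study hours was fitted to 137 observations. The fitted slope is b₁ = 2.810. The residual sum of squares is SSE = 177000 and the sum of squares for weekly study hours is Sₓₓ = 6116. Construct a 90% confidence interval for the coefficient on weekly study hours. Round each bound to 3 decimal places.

MSE = SSE/(n − 2) = 177000/135 = 1311.11.
SE(b₁) = √(MSE/Sₓₓ) = √(1311.11/6116) = 0.463005.
df = n − 2 = 135.
t* = t_{0.05, 135} = 1.656219.
Margin = t* × SE = 1.656219 × 0.463005 = 0.76684.
CI: 2.810 ± 0.76684 → (2.043, 3.577).
With 90% confidence, each one-unit increase in weekly study hours is associated with a change of between 2.043 and 3.577 points in final exam score.

(2.043, 3.577)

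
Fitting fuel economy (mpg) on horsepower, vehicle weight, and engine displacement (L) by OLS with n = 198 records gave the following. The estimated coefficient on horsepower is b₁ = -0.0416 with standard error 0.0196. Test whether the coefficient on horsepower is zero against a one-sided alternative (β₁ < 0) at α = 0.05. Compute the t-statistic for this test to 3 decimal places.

H₀: β₁ = 0 vs H₁: β₁ < 0.
t = (b₁ − β₁⁰)/SE = -0.0416 / 0.0196 = -2.122.
df = n − k − 1 = 198 − 3 − 1 = 194.
One-sided p ≈ 0.0175, which is < 0.05, so reject H₀.
There is evidence that the true slope on horsepower is negative, holding the other predictors fixed.

t = -2.122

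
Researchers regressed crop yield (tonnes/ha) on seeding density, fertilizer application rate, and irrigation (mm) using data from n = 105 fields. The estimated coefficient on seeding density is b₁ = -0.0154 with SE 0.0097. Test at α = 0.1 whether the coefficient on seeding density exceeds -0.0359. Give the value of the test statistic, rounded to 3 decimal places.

H₀: β₁ = -0.0359 vs H₁: β₁ > -0.0359.
t = (b₁ − β₁⁰)/SE = (-0.0154 − (-0.0359)) / 0.0097 = 2.113.
df = n − k − 1 = 105 − 3 − 1 = 101.
One-sided p ≈ 0.0185, which is < 0.1, so reject H₀.
There is evidence that the true slope on seeding density exceeds -0.0359 tonnes/ha per unit, holding the other predictors fixed.

t = 2.113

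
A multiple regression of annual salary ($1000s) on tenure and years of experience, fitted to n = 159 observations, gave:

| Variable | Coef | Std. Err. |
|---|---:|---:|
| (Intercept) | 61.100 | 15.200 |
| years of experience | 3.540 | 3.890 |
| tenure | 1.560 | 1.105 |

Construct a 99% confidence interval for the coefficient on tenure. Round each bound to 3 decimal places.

Read off: b = 1.560, SE = 1.105 for tenure.
df = n − k − 1 = 159 − 2 − 1 = 156.
t* = t_{0.005, 156} = 2.607712.
Margin = t* × SE = 2.607712 × 1.105 = 2.88152.
CI: 1.560 ± 2.88152 → (-1.322, 4.442).

(-1.322, 4.442)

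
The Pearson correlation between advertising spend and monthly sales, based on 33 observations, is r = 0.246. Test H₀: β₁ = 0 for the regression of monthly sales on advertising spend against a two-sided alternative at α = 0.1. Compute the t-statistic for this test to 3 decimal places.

t = 1.413

t = r·√(n − 2)/√(1 − r²) = 0.246·√31/√0.939484 = 1.413.
df = n − 2 = 31.
Two-sided p ≈ 0.1676, which is ≥ 0.1, so fail to reject H₀.
The data do not give significant evidence of a linear association between advertising spend and monthly sales.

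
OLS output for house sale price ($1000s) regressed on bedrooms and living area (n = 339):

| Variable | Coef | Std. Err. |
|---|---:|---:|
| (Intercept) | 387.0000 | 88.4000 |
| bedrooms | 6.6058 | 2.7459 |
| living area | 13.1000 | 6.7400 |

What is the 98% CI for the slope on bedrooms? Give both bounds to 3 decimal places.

(0.187, 13.024)

Read off: b = 6.6058, SE = 2.7459 for bedrooms.
df = n − k − 1 = 339 − 2 − 1 = 336.
t* = t_{0.01, 336} = 2.337497.
Margin = t* × SE = 2.337497 × 2.7459 = 6.41853.
CI: 6.6058 ± 6.41853 → (0.187, 13.024).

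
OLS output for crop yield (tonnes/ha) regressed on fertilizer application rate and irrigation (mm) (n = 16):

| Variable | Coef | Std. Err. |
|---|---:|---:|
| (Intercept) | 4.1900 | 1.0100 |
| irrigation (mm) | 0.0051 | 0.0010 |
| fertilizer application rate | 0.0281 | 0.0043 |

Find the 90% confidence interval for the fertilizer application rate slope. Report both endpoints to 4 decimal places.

Read off: b = 0.0281, SE = 0.0043 for fertilizer application rate.
df = n − k − 1 = 16 − 2 − 1 = 13.
t* = t_{0.05, 13} = 1.770933.
Margin = t* × SE = 1.770933 × 0.0043 = 0.007615.
CI: 0.0281 ± 0.007615 → (0.0205, 0.0357).

(0.0205, 0.0357)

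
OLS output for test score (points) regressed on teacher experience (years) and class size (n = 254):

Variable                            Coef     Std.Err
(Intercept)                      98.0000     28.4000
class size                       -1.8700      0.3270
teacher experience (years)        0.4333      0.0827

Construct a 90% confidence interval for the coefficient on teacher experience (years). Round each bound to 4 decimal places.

(0.2968, 0.5698)

Read off: b = 0.4333, SE = 0.0827 for teacher experience (years).
df = n − k − 1 = 254 − 2 − 1 = 251.
t* = t_{0.05, 251} = 1.650947.
Margin = t* × SE = 1.650947 × 0.0827 = 0.136533.
CI: 0.4333 ± 0.136533 → (0.2968, 0.5698).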